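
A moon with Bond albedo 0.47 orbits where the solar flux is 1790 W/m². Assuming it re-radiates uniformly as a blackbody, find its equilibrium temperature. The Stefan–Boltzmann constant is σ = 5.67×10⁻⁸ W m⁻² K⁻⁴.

T ≈ 254 K

Power absorbed = (1−a)S·πR²; power emitted = 4πR²σT⁴. Equating and cancelling πR²:
T = ((1−a)S / 4σ)^(1/4) = (949 / (4 × 5.67×10⁻⁸))^(1/4) = (4.18×10^9)^(1/4).
T = 254 K.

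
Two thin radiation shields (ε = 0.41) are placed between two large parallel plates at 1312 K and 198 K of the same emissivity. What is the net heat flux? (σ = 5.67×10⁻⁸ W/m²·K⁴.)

Each of the 3 gaps contributes resistance (2/ε − 1) = 2/0.41 − 1 = 3.878; total = 11.63.
q = σ(T₁⁴ − T₂⁴) / 11.63 = 5.67×10⁻⁸ × 2.96×10^12 / 11.63 = 14400 W/m².

q ≈ 14400 W/m²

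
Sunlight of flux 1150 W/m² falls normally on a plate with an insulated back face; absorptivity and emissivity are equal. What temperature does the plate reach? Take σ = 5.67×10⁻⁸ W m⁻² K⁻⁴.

Absorbed flux αS = emitted flux εσT⁴ (one radiating face); with α = ε, T = (S/σ)^(1/4).
T = (1150 / 5.67×10⁻⁸)^(1/4) = (2.03×10^10)^(1/4).
T = 377 K.

T ≈ 377 K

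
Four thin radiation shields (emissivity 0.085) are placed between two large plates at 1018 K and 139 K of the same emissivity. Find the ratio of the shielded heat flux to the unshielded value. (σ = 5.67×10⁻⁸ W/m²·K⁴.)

With N identical shields there are N+1 = 5 gaps in series, each with the same radiative resistance, so the flux falls to 1/(N+1) of its unshielded value.

ratio ≈ 0.200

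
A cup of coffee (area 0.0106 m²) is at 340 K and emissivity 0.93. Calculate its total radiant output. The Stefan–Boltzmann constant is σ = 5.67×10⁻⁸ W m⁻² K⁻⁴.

P = εσAT⁴ = 0.93 × 5.67×10⁻⁸ × 0.0106 × (340)⁴ = 0.93 × 5.67×10⁻⁸ × 0.0106 × 1.34×10^10.
P = 7.47 W.

P ≈ 7.47 W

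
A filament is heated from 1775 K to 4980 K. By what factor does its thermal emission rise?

P ∝ T⁴, so the ratio is (4980/1775)⁴ = (2.806)⁴ = 62.0.

ratio ≈ 62.0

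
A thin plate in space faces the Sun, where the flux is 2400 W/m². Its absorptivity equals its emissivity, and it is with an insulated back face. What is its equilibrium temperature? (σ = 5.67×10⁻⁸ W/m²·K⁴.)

T ≈ 454 K

Absorbed flux αS = emitted flux εσT⁴ (one radiating face); with α = ε, T = (S/σ)^(1/4).
T = (2400 / 5.67×10⁻⁸)^(1/4) = (4.23×10^10)^(1/4).
T = 454 K.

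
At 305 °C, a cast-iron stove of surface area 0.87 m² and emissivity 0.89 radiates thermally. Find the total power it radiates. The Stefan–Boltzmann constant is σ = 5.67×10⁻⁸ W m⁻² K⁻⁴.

P ≈ 4900 W

305 °C = 578 K.
Stefan–Boltzmann: P = εσAT⁴ = 0.89 × 5.67×10⁻⁸ × 0.870 × (578)⁴ = 0.89 × 5.67×10⁻⁸ × 0.870 × 1.12×10^11.
P = 4900 W.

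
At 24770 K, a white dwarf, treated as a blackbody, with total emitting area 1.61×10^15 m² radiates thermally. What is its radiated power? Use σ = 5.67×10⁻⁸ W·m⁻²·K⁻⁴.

P = σAT⁴ = 5.67×10⁻⁸ × 1.61×10^15 × (24770)⁴ = 5.67×10⁻⁸ × 1.61×10^15 × 3.76×10^17.
P = 3.44×10^25 W.

P ≈ 3.44×10^25 W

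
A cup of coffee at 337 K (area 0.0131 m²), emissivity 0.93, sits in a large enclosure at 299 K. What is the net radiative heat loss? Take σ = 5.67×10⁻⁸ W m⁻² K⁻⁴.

Q = εσA(T⁴ − T_s⁴). T⁴ − T_s⁴ = (337)⁴ − (299)⁴ = 1.29×10^10 − 7.99×10^9 = 4.91×10^9 K⁴.
Q = 0.93 × 5.67×10⁻⁸ × 0.0131 × 4.91×10^9 = 3.39 W.

Q ≈ 3.39 W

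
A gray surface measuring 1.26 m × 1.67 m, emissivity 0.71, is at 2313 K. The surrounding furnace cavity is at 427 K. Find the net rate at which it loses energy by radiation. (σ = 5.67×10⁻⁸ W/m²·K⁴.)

A = 1.26 × 1.67 = 2.10 m².
Q = εσA(T⁴ − T_s⁴). T⁴ − T_s⁴ = (2313)⁴ − (427)⁴ = 2.86×10^13 − 3.32×10^10 = 2.86×10^13 K⁴.
Q = 0.71 × 5.67×10⁻⁸ × 2.10 × 2.86×10^13 = 2.42×10^6 W.

Q ≈ 2.42×10^6 W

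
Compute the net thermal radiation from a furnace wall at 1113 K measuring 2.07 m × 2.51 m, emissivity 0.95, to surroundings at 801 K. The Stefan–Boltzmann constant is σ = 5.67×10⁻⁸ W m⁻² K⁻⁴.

A = 2.07 × 2.51 = 5.20 m².
Q = εσA(T⁴ − T_s⁴). T⁴ − T_s⁴ = (1113)⁴ − (801)⁴ = 1.53×10^12 − 4.12×10^11 = 1.12×10^12 K⁴.
Q = 0.95 × 5.67×10⁻⁸ × 5.20 × 1.12×10^12 = 3.14×10^5 W.

Q ≈ 3.14×10^5 W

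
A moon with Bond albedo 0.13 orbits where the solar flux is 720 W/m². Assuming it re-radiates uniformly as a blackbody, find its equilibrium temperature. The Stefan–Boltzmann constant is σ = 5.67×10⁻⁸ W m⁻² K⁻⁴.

T ≈ 229 K

Power absorbed = (1−a)S·πR²; power emitted = 4πR²σT⁴. Equating and cancelling πR²:
T = ((1−a)S / 4σ)^(1/4) = (626 / (4 × 5.67×10⁻⁸))^(1/4) = (2.76×10^9)^(1/4).
T = 229 K.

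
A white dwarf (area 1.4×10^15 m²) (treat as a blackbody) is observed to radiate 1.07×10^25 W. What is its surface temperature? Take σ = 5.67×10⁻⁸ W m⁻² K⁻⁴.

From P = σAT⁴, T = (P / σA)^(1/4) = (1.07×10^25 / (5.67×10⁻⁸ × 1.40×10^15))^(1/4).
T = (1.35×10^17)^(1/4) = 19200 K.

T ≈ 19200 K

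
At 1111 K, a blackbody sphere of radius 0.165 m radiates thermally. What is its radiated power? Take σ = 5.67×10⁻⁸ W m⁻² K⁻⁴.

A = 4πr² = 4π × (0.165)² = 0.342 m².
P = σAT⁴ = 5.67×10⁻⁸ × 0.342 × (1111)⁴ = 5.67×10⁻⁸ × 0.342 × 1.52×10^12.
P = 29600 W.

P ≈ 29600 W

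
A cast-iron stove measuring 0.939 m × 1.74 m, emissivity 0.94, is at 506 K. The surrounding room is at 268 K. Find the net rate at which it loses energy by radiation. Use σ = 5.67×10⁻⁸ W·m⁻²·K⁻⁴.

Q ≈ 5260 W

A = 0.939 × 1.74 = 1.63 m².
Q = εσA(T⁴ − T_s⁴). T⁴ − T_s⁴ = (506)⁴ − (268)⁴ = 6.56×10^10 − 5.16×10^9 = 6.04×10^10 K⁴.
Q = 0.94 × 5.67×10⁻⁸ × 1.63 × 6.04×10^10 = 5260 W.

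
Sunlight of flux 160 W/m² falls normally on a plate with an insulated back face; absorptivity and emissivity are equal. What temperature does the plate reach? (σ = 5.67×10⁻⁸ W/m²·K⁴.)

Absorbed flux αS = emitted flux εσT⁴ (one radiating face); with α = ε, T = (S/σ)^(1/4).
T = (160 / 5.67×10⁻⁸)^(1/4) = (2.82×10^9)^(1/4).
T = 230 K.

T ≈ 230 K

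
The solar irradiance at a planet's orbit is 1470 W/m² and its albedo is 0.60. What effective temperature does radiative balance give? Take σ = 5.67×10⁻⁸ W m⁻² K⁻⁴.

Power absorbed = (1−a)S·πR²; power emitted = 4πR²σT⁴. Equating and cancelling πR²:
T = ((1−a)S / 4σ)^(1/4) = (588 / (4 × 5.67×10⁻⁸))^(1/4) = (2.59×10^9)^(1/4).
T = 226 K.

T ≈ 226 K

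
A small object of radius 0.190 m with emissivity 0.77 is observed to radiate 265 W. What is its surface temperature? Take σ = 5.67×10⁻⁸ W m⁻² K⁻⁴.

T ≈ 340 K

A = 4πr² = 4π × (0.190)² = 0.454 m².
From P = εσAT⁴, T = (P / εσA)^(1/4) = (265 / (0.77 × 5.67×10⁻⁸ × 0.454))^(1/4).
T = (1.34×10^10)^(1/4) = 340 K.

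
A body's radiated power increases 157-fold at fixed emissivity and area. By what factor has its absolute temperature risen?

factor ≈ 3.54

P ∝ T⁴ ⇒ T ∝ P^(1/4), so T scales by (157)^(1/4) = 3.54.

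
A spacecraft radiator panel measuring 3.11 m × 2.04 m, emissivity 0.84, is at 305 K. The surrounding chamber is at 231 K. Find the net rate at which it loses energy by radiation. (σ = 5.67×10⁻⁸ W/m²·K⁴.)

Q ≈ 1750 W

A = 3.11 × 2.04 = 6.34 m².
Q = εσA(T⁴ − T_s⁴). T⁴ − T_s⁴ = (305)⁴ − (231)⁴ = 8.65×10^9 − 2.85×10^9 = 5.81×10^9 K⁴.
Q = 0.84 × 5.67×10⁻⁸ × 6.34 × 5.81×10^9 = 1750 W.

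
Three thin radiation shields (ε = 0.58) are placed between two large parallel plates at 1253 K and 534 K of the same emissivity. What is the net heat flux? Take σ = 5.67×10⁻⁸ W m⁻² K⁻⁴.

Each of the 4 gaps contributes resistance (2/ε − 1) = 2/0.58 − 1 = 2.448; total = 9.793.
q = σ(T₁⁴ − T₂⁴) / 9.793 = 5.67×10⁻⁸ × 2.38×10^12 / 9.793 = 13800 W/m².

q ≈ 13800 W/m²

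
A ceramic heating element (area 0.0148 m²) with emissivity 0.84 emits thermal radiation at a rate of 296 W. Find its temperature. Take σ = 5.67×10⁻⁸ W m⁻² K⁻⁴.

From P = εσAT⁴, T = (P / εσA)^(1/4) = (296 / (0.84 × 5.67×10⁻⁸ × 0.0148))^(1/4).
T = (4.20×10^11)^(1/4) = 805 K.

T ≈ 805 K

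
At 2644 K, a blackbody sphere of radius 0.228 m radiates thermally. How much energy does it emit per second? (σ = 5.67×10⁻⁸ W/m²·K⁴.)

A = 4πr² = 4π × (0.228)² = 0.653 m².
P = σAT⁴ = 5.67×10⁻⁸ × 0.653 × (2644)⁴ = 5.67×10⁻⁸ × 0.653 × 4.89×10^13.
P = 1.81×10^6 W.

P ≈ 1.81×10^6 W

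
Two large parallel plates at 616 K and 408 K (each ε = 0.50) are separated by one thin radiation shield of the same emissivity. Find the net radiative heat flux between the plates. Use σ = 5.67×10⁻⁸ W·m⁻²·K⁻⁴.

q ≈ 1100 W/m²

Each of the 2 gaps contributes resistance (2/ε − 1) = 2/0.50 − 1 = 3.000; total = 6.000.
q = σ(T₁⁴ − T₂⁴) / 6.000 = 5.67×10⁻⁸ × 1.16×10^11 / 6.000 = 1100 W/m².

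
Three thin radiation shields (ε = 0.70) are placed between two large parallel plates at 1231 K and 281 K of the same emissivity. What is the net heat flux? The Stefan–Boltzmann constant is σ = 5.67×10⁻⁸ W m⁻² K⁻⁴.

q ≈ 17500 W/m²

Each of the 4 gaps contributes resistance (2/ε − 1) = 2/0.70 − 1 = 1.857; total = 7.429.
q = σ(T₁⁴ − T₂⁴) / 7.429 = 5.67×10⁻⁸ × 2.29×10^12 / 7.429 = 17500 W/m².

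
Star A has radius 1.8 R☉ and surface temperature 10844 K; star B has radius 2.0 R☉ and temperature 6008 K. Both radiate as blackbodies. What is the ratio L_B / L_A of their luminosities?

L = 4πR²σT⁴ ∝ R²T⁴, so L_B/L_A = (2.0/1.8)² × (6008/10844)⁴ = 1.23 × 0.0942 = 0.116.

L_B/L_A ≈ 0.116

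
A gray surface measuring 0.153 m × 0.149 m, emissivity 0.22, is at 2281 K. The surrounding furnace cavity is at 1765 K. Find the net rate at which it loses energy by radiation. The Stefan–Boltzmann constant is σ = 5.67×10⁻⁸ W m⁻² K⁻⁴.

Q ≈ 4940 W

A = 0.153 × 0.149 = 0.0228 m².
Q = εσA(T⁴ − T_s⁴). T⁴ − T_s⁴ = (2281)⁴ − (1765)⁴ = 2.71×10^13 − 9.70×10^12 = 1.74×10^13 K⁴.
Q = 0.22 × 5.67×10⁻⁸ × 0.0228 × 1.74×10^13 = 4940 W.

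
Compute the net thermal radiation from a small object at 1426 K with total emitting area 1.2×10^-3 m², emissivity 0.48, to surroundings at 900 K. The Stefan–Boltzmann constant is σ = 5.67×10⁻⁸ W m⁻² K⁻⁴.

Q ≈ 114 W

Q = εσA(T⁴ − T_s⁴). T⁴ − T_s⁴ = (1426)⁴ − (900)⁴ = 4.14×10^12 − 6.56×10^11 = 3.48×10^12 K⁴.
Q = 0.48 × 5.67×10⁻⁸ × 1.20×10^-3 × 3.48×10^12 = 114 W.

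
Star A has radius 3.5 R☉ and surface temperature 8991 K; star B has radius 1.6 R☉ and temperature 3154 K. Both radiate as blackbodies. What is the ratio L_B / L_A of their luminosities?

L = 4πR²σT⁴ ∝ R²T⁴, so L_B/L_A = (1.6/3.5)² × (3154/8991)⁴ = 0.209 × 0.0151 = 3.16×10^-3.

L_B/L_A ≈ 3.16×10^-3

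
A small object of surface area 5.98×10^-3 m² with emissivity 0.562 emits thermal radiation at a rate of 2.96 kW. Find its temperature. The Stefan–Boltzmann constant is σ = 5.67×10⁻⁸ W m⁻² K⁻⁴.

T ≈ 1990 K

From P = εσAT⁴, T = (P / εσA)^(1/4) = (2960 / (0.562 × 5.67×10⁻⁸ × 5.98×10^-3))^(1/4).
T = (1.55×10^13)^(1/4) = 1990 K.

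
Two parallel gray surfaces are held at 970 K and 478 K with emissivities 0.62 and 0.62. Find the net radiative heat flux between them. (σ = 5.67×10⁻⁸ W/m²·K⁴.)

For two large parallel gray plates, q = σ(T₁⁴ − T₂⁴) / (1/ε₁ + 1/ε₂ − 1).
1/ε₁ + 1/ε₂ − 1 = 1/0.62 + 1/0.62 − 1 = 2.226.
T₁⁴ − T₂⁴ = 8.85×10^11 − 5.22×10^10 = 8.33×10^11 K⁴.
q = 5.67×10⁻⁸ × 8.33×10^11 / 2.226 = 21200 W/m².

q ≈ 21200 W/m²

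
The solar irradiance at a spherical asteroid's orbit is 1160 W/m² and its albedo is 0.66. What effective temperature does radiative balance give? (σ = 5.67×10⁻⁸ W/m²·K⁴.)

T ≈ 204 K

Power absorbed = (1−a)S·πR²; power emitted = 4πR²σT⁴. Equating and cancelling πR²:
T = ((1−a)S / 4σ)^(1/4) = (394 / (4 × 5.67×10⁻⁸))^(1/4) = (1.74×10^9)^(1/4).
T = 204 K.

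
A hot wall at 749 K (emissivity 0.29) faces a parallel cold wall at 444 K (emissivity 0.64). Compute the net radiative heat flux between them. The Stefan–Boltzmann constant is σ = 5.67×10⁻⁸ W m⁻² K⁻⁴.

q ≈ 3900 W/m²

For two large parallel gray plates, q = σ(T₁⁴ − T₂⁴) / (1/ε₁ + 1/ε₂ − 1).
1/ε₁ + 1/ε₂ − 1 = 1/0.29 + 1/0.64 − 1 = 4.011.
T₁⁴ − T₂⁴ = 3.15×10^11 − 3.89×10^10 = 2.76×10^11 K⁴.
q = 5.67×10⁻⁸ × 2.76×10^11 / 4.011 = 3900 W/m².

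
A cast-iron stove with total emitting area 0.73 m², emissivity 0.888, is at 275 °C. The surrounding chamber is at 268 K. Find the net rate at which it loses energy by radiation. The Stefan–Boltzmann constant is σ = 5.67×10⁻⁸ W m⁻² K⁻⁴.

Convert: 275 °C = 548 K.
Q = εσA(T⁴ − T_s⁴). T⁴ − T_s⁴ = (548)⁴ − (268)⁴ = 9.02×10^10 − 5.16×10^9 = 8.50×10^10 K⁴.
Q = 0.888 × 5.67×10⁻⁸ × 0.730 × 8.50×10^10 = 3130 W.

Q ≈ 3130 W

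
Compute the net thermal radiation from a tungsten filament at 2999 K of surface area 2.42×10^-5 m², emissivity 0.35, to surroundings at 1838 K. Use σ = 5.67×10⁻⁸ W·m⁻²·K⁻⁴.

Q = εσA(T⁴ − T_s⁴). T⁴ − T_s⁴ = (2999)⁴ − (1838)⁴ = 8.09×10^13 − 1.14×10^13 = 6.95×10^13 K⁴.
Q = 0.35 × 5.67×10⁻⁸ × 2.42×10^-5 × 6.95×10^13 = 33.4 W.

Q ≈ 33.4 W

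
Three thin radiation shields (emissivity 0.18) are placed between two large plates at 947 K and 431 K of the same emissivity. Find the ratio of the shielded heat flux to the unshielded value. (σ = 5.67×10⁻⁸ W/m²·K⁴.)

With N identical shields there are N+1 = 4 gaps in series, each with the same radiative resistance, so the flux falls to 1/(N+1) of its unshielded value.

ratio ≈ 0.250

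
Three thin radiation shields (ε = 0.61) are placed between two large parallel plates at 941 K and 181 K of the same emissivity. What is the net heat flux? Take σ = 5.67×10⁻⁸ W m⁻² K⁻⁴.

q ≈ 4870 W/m²

Each of the 4 gaps contributes resistance (2/ε − 1) = 2/0.61 − 1 = 2.279; total = 9.115.
q = σ(T₁⁴ − T₂⁴) / 9.115 = 5.67×10⁻⁸ × 7.83×10^11 / 9.115 = 4870 W/m².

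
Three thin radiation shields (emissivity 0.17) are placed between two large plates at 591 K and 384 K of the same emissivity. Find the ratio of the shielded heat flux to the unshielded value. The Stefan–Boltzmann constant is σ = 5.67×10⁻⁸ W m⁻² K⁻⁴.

With N identical shields there are N+1 = 4 gaps in series, each with the same radiative resistance, so the flux falls to 1/(N+1) of its unshielded value.

ratio ≈ 0.250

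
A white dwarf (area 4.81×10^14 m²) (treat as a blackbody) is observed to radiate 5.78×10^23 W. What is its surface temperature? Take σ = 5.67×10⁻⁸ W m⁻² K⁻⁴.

From P = σAT⁴, T = (P / σA)^(1/4) = (5.78×10^23 / (5.67×10⁻⁸ × 4.81×10^14))^(1/4).
T = (2.12×10^16)^(1/4) = 12100 K.

T ≈ 12100 K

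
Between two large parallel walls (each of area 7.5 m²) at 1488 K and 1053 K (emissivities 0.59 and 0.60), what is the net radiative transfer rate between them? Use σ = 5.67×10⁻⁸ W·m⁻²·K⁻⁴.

For two large parallel gray plates, q = σ(T₁⁴ − T₂⁴) / (1/ε₁ + 1/ε₂ − 1).
1/ε₁ + 1/ε₂ − 1 = 1/0.59 + 1/0.60 − 1 = 2.362.
T₁⁴ − T₂⁴ = 4.90×10^12 − 1.23×10^12 = 3.67×10^12 K⁴.
q = 5.67×10⁻⁸ × 3.67×10^12 / 2.362 = 88200 W/m².
Q = q·A = 88200 × 7.5 = 6.61×10^5 W.

Q ≈ 6.61×10^5 W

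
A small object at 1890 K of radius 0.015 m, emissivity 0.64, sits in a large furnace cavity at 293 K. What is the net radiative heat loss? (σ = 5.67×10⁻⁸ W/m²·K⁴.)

A = 4πr² = 4π × (0.015)² = 2.83×10^-3 m².
Q = εσA(T⁴ − T_s⁴). T⁴ − T_s⁴ = (1890)⁴ − (293)⁴ = 1.28×10^13 − 7.37×10^9 = 1.28×10^13 K⁴.
Q = 0.64 × 5.67×10⁻⁸ × 2.83×10^-3 × 1.28×10^13 = 1310 W.

Q ≈ 1310 W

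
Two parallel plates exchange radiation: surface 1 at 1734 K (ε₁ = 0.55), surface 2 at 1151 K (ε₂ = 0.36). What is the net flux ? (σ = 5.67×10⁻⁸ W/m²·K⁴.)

For two large parallel gray plates, q = σ(T₁⁴ − T₂⁴) / (1/ε₁ + 1/ε₂ − 1).
1/ε₁ + 1/ε₂ − 1 = 1/0.55 + 1/0.36 − 1 = 3.596.
T₁⁴ − T₂⁴ = 9.04×10^12 − 1.76×10^12 = 7.29×10^12 K⁴.
q = 5.67×10⁻⁸ × 7.29×10^12 / 3.596 = 1.15×10^5 W/m².

q ≈ 1.15×10^5 W/m²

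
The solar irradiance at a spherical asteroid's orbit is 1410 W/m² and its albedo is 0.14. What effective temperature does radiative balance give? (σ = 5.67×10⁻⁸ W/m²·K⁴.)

Power absorbed = (1−a)S·πR²; power emitted = 4πR²σT⁴. Equating and cancelling πR²:
T = ((1−a)S / 4σ)^(1/4) = (1210 / (4 × 5.67×10⁻⁸))^(1/4) = (5.35×10^9)^(1/4).
T = 270 K.

T ≈ 270 K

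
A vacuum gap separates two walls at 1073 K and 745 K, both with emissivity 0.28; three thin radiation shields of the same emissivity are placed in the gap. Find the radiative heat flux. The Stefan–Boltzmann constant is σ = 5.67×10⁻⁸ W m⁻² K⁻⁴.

q ≈ 2350 W/m²

Each of the 4 gaps contributes resistance (2/ε − 1) = 2/0.28 − 1 = 6.143; total = 24.57.
q = σ(T₁⁴ − T₂⁴) / 24.57 = 5.67×10⁻⁸ × 1.02×10^12 / 24.57 = 2350 W/m².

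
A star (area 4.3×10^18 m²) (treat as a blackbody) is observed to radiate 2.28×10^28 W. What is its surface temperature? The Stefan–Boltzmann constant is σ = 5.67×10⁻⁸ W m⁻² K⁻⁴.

From P = σAT⁴, T = (P / σA)^(1/4) = (2.28×10^28 / (5.67×10⁻⁸ × 4.30×10^18))^(1/4).
T = (9.35×10^16)^(1/4) = 17500 K.

T ≈ 17500 K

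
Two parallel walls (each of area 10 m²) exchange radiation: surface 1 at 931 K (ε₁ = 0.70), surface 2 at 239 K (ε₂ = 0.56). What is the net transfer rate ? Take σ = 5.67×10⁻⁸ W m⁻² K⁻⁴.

For two large parallel gray plates, q = σ(T₁⁴ − T₂⁴) / (1/ε₁ + 1/ε₂ − 1).
1/ε₁ + 1/ε₂ − 1 = 1/0.70 + 1/0.56 − 1 = 2.214.
T₁⁴ − T₂⁴ = 7.51×10^11 − 3.26×10^9 = 7.48×10^11 K⁴.
q = 5.67×10⁻⁸ × 7.48×10^11 / 2.214 = 19200 W/m².
Q = q·A = 19200 × 10 = 1.92×10^5 W.

Q ≈ 1.92×10^5 W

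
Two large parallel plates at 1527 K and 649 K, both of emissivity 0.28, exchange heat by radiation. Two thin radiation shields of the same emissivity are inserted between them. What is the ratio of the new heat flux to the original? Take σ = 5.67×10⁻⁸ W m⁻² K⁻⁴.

ratio ≈ 0.333

With N identical shields there are N+1 = 3 gaps in series, each with the same radiative resistance, so the flux falls to 1/(N+1) of its unshielded value.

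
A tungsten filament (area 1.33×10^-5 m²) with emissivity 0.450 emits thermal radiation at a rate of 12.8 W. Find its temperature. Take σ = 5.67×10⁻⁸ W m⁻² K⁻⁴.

T ≈ 2480 K

From P = εσAT⁴, T = (P / εσA)^(1/4) = (12.8 / (0.450 × 5.67×10⁻⁸ × 1.33×10^-5))^(1/4).
T = (3.77×10^13)^(1/4) = 2480 K.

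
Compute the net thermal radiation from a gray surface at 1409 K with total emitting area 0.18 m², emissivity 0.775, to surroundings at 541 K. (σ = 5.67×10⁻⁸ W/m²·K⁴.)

Q ≈ 30500 W

Q = εσA(T⁴ − T_s⁴). T⁴ − T_s⁴ = (1409)⁴ − (541)⁴ = 3.94×10^12 − 8.57×10^10 = 3.86×10^12 K⁴.
Q = 0.775 × 5.67×10⁻⁸ × 0.180 × 3.86×10^12 = 30500 W.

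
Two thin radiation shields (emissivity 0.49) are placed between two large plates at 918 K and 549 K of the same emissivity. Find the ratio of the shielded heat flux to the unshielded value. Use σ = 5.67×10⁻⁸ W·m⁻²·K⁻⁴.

ratio ≈ 0.333

With N identical shields there are N+1 = 3 gaps in series, each with the same radiative resistance, so the flux falls to 1/(N+1) of its unshielded value.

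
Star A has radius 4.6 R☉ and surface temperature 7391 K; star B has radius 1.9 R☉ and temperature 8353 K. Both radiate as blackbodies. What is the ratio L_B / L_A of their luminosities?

L = 4πR²σT⁴ ∝ R²T⁴, so L_B/L_A = (1.9/4.6)² × (8353/7391)⁴ = 0.171 × 1.63 = 0.278.

L_B/L_A ≈ 0.278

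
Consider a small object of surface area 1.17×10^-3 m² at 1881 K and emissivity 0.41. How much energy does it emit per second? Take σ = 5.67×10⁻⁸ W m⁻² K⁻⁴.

Stefan–Boltzmann: P = εσAT⁴ = 0.41 × 5.67×10⁻⁸ × 1.17×10^-3 × (1881)⁴ = 0.41 × 5.67×10⁻⁸ × 1.17×10^-3 × 1.25×10^13.
P = 340 W.

P ≈ 340 W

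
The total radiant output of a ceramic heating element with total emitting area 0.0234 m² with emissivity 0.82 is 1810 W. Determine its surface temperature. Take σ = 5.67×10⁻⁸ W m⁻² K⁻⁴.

T ≈ 1140 K

From P = εσAT⁴, T = (P / εσA)^(1/4) = (1810 / (0.82 × 5.67×10⁻⁸ × 0.0234))^(1/4).
T = (1.66×10^12)^(1/4) = 1140 K.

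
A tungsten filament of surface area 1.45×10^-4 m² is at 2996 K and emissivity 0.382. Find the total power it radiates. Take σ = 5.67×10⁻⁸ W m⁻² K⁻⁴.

P ≈ 253 W

Stefan–Boltzmann: P = εσAT⁴ = 0.382 × 5.67×10⁻⁸ × 1.45×10^-4 × (2996)⁴ = 0.382 × 5.67×10⁻⁸ × 1.45×10^-4 × 8.06×10^13.
P = 253 W.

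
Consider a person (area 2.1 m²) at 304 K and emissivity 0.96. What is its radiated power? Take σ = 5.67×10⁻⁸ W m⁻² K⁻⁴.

P ≈ 976 W

Stefan–Boltzmann: P = εσAT⁴ = 0.96 × 5.67×10⁻⁸ × 2.10 × (304)⁴ = 0.96 × 5.67×10⁻⁸ × 2.10 × 8.54×10^9.
P = 976 W.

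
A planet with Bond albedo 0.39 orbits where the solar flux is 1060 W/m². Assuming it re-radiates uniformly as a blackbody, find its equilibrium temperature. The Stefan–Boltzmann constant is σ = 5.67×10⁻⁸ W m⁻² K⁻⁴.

Power absorbed = (1−a)S·πR²; power emitted = 4πR²σT⁴. Equating and cancelling πR²:
T = ((1−a)S / 4σ)^(1/4) = (647 / (4 × 5.67×10⁻⁸))^(1/4) = (2.85×10^9)^(1/4).
T = 231 K.

T ≈ 231 K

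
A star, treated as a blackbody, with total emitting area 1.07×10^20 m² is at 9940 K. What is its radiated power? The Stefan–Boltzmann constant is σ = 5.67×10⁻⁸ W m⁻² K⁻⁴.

P ≈ 5.92×10^28 W

P = σAT⁴ = 5.67×10⁻⁸ × 1.07×10^20 × (9940)⁴ = 5.67×10⁻⁸ × 1.07×10^20 × 9.76×10^15.
P = 5.92×10^28 W.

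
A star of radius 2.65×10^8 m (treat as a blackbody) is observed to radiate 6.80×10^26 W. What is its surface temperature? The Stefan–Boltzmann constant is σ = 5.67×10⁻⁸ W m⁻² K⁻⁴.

A = 4πr² = 4π × (2.65×10^8)² = 8.82×10^17 m².
From P = σAT⁴, T = (P / σA)^(1/4) = (6.80×10^26 / (5.67×10⁻⁸ × 8.82×10^17))^(1/4).
T = (1.36×10^16)^(1/4) = 10800 K.

T ≈ 10800 K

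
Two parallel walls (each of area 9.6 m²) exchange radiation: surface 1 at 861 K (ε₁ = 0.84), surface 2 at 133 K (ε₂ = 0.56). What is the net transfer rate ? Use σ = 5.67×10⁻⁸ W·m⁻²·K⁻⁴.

For two large parallel gray plates, q = σ(T₁⁴ − T₂⁴) / (1/ε₁ + 1/ε₂ − 1).
1/ε₁ + 1/ε₂ − 1 = 1/0.84 + 1/0.56 − 1 = 1.976.
T₁⁴ − T₂⁴ = 5.50×10^11 − 3.13×10^8 = 5.49×10^11 K⁴.
q = 5.67×10⁻⁸ × 5.49×10^11 / 1.976 = 15800 W/m².
Q = q·A = 15800 × 9.6 = 1.51×10^5 W.

Q ≈ 1.51×10^5 W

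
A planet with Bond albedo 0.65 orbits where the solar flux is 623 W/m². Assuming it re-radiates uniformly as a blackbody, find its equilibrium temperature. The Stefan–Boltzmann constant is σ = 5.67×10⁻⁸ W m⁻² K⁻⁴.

Power absorbed = (1−a)S·πR²; power emitted = 4πR²σT⁴. Equating and cancelling πR²:
T = ((1−a)S / 4σ)^(1/4) = (218 / (4 × 5.67×10⁻⁸))^(1/4) = (9.61×10^8)^(1/4).
T = 176 K.

T ≈ 176 K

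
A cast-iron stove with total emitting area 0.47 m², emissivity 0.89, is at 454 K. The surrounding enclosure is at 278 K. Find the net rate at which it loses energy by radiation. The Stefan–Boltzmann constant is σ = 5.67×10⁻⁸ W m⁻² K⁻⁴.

Q ≈ 866 W

Q = εσA(T⁴ − T_s⁴). T⁴ − T_s⁴ = (454)⁴ − (278)⁴ = 4.25×10^10 − 5.97×10^9 = 3.65×10^10 K⁴.
Q = 0.89 × 5.67×10⁻⁸ × 0.470 × 3.65×10^10 = 866 W.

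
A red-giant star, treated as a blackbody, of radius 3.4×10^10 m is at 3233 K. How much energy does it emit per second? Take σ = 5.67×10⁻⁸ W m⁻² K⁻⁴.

P ≈ 9.00×10^28 W

A = 4πr² = 4π × (3.4×10^10)² = 1.45×10^22 m².
P = σAT⁴ = 5.67×10⁻⁸ × 1.45×10^22 × (3233)⁴ = 5.67×10⁻⁸ × 1.45×10^22 × 1.09×10^14.
P = 9.00×10^28 W.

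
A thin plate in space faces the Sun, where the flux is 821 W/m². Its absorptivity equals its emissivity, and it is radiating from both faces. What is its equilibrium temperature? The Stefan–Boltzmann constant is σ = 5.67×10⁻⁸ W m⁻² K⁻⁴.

T ≈ 292 K

Absorbed flux αS = emitted flux 2εσT⁴ per unit area; with α = ε this gives T = (S/2σ)^(1/4).
T = (821 / (2 × 5.67×10⁻⁸))^(1/4) = (7.24×10^9)^(1/4).
T = 292 K.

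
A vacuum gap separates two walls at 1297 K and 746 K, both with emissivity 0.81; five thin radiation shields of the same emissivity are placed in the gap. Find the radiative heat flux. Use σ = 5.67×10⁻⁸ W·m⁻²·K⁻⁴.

q ≈ 16200 W/m²

Each of the 6 gaps contributes resistance (2/ε − 1) = 2/0.81 − 1 = 1.469; total = 8.815.
q = σ(T₁⁴ − T₂⁴) / 8.815 = 5.67×10⁻⁸ × 2.52×10^12 / 8.815 = 16200 W/m².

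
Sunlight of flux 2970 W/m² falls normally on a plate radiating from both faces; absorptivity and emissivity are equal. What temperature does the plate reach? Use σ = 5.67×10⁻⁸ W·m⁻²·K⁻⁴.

Absorbed flux αS = emitted flux 2εσT⁴ per unit area; with α = ε this gives T = (S/2σ)^(1/4).
T = (2970 / (2 × 5.67×10⁻⁸))^(1/4) = (2.62×10^10)^(1/4).
T = 402 K.

T ≈ 402 K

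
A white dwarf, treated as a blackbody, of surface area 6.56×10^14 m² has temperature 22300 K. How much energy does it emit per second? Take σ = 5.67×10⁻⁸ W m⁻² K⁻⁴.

P = σAT⁴ = 5.67×10⁻⁸ × 6.56×10^14 × (22300)⁴ = 5.67×10⁻⁸ × 6.56×10^14 × 2.47×10^17.
P = 9.20×10^24 W.

P ≈ 9.20×10^24 W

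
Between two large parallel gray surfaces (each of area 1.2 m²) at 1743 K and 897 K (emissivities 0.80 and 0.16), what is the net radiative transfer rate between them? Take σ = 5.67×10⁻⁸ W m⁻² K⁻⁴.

Q ≈ 89800 W

For two large parallel gray plates, q = σ(T₁⁴ − T₂⁴) / (1/ε₁ + 1/ε₂ − 1).
1/ε₁ + 1/ε₂ − 1 = 1/0.80 + 1/0.16 − 1 = 6.500.
T₁⁴ − T₂⁴ = 9.23×10^12 − 6.47×10^11 = 8.58×10^12 K⁴.
q = 5.67×10⁻⁸ × 8.58×10^12 / 6.500 = 74900 W/m².
Q = q·A = 74900 × 1.2 = 89800 W.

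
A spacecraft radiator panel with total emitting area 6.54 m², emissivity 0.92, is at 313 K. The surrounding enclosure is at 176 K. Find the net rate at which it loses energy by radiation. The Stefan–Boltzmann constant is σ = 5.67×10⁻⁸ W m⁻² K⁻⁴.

Q = εσA(T⁴ − T_s⁴). T⁴ − T_s⁴ = (313)⁴ − (176)⁴ = 9.60×10^9 − 9.60×10^8 = 8.64×10^9 K⁴.
Q = 0.92 × 5.67×10⁻⁸ × 6.54 × 8.64×10^9 = 2950 W.

Q ≈ 2950 W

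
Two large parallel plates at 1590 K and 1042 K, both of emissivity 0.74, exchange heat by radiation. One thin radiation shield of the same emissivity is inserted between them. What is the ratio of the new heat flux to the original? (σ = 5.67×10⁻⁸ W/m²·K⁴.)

ratio ≈ 0.500

With N identical shields there are N+1 = 2 gaps in series, each with the same radiative resistance, so the flux falls to 1/(N+1) of its unshielded value.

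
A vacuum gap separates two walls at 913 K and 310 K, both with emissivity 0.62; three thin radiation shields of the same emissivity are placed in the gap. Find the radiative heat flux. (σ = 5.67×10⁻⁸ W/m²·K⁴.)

Each of the 4 gaps contributes resistance (2/ε − 1) = 2/0.62 − 1 = 2.226; total = 8.903.
q = σ(T₁⁴ − T₂⁴) / 8.903 = 5.67×10⁻⁸ × 6.86×10^11 / 8.903 = 4370 W/m².

q ≈ 4370 W/m²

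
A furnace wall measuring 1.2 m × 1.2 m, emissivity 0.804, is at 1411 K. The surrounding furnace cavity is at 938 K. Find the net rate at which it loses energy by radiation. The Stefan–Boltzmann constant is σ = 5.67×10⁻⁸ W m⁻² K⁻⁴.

A = 1.2 × 1.2 = 1.44 m².
Q = εσA(T⁴ − T_s⁴). T⁴ − T_s⁴ = (1411)⁴ − (938)⁴ = 3.96×10^12 − 7.74×10^11 = 3.19×10^12 K⁴.
Q = 0.804 × 5.67×10⁻⁸ × 1.44 × 3.19×10^12 = 2.09×10^5 W.

Q ≈ 2.09×10^5 W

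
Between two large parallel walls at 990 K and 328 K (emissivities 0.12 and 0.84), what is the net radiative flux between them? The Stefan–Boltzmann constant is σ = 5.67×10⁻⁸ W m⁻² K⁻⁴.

q ≈ 6310 W/m²

For two large parallel gray plates, q = σ(T₁⁴ − T₂⁴) / (1/ε₁ + 1/ε₂ − 1).
1/ε₁ + 1/ε₂ − 1 = 1/0.12 + 1/0.84 − 1 = 8.524.
T₁⁴ − T₂⁴ = 9.61×10^11 − 1.16×10^10 = 9.49×10^11 K⁴.
q = 5.67×10⁻⁸ × 9.49×10^11 / 8.524 = 6310 W/m².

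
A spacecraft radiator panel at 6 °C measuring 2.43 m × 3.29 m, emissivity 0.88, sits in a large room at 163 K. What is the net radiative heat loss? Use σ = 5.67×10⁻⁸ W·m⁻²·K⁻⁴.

Q ≈ 2140 W

A = 2.43 × 3.29 = 7.99 m².
Convert: 6 °C = 279 K.
Q = εσA(T⁴ − T_s⁴). T⁴ − T_s⁴ = (279)⁴ − (163)⁴ = 6.06×10^9 − 7.06×10^8 = 5.35×10^9 K⁴.
Q = 0.88 × 5.67×10⁻⁸ × 7.99 × 5.35×10^9 = 2140 W.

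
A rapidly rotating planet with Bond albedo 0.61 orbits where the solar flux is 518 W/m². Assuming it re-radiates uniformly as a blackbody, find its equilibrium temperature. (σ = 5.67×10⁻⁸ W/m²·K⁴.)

Power absorbed = (1−a)S·πR²; power emitted = 4πR²σT⁴. Equating and cancelling πR²:
T = ((1−a)S / 4σ)^(1/4) = (202 / (4 × 5.67×10⁻⁸))^(1/4) = (8.91×10^8)^(1/4).
T = 173 K.

T ≈ 173 K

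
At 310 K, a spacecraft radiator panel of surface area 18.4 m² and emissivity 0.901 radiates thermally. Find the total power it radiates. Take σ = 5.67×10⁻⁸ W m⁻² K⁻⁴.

P ≈ 8680 W

P = εσAT⁴ = 0.901 × 5.67×10⁻⁸ × 18.4 × (310)⁴ = 0.901 × 5.67×10⁻⁸ × 18.4 × 9.24×10^9.
P = 8680 W.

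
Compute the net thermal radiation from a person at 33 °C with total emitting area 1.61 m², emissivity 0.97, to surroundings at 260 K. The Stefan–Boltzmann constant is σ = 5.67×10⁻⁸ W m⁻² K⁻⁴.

Q ≈ 372 W

Convert: 33 °C = 306 K.
Q = εσA(T⁴ − T_s⁴). T⁴ − T_s⁴ = (306)⁴ − (260)⁴ = 8.77×10^9 − 4.57×10^9 = 4.20×10^9 K⁴.
Q = 0.97 × 5.67×10⁻⁸ × 1.61 × 4.20×10^9 = 372 W.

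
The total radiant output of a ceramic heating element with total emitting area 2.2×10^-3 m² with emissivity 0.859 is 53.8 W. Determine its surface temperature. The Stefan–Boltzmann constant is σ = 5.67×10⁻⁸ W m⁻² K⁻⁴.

T ≈ 842 K

From P = εσAT⁴, T = (P / εσA)^(1/4) = (53.8 / (0.859 × 5.67×10⁻⁸ × 2.20×10^-3))^(1/4).
T = (5.02×10^11)^(1/4) = 842 K.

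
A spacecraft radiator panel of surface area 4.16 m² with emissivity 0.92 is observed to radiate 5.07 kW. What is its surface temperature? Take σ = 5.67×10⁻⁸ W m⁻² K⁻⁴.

T ≈ 391 K

From P = εσAT⁴, T = (P / εσA)^(1/4) = (5070 / (0.92 × 5.67×10⁻⁸ × 4.16))^(1/4).
T = (2.34×10^10)^(1/4) = 391 K.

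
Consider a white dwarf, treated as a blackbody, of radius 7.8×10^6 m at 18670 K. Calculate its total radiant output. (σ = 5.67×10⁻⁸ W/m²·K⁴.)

P ≈ 5.27×10^24 W

A = 4πr² = 4π × (7.8×10^6)² = 7.65×10^14 m².
P = σAT⁴ = 5.67×10⁻⁸ × 7.65×10^14 × (18670)⁴ = 5.67×10⁻⁸ × 7.65×10^14 × 1.22×10^17.
P = 5.27×10^24 W.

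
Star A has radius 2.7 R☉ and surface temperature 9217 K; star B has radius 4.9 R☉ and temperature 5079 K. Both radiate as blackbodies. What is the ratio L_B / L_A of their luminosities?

L = 4πR²σT⁴ ∝ R²T⁴, so L_B/L_A = (4.9/2.7)² × (5079/9217)⁴ = 3.29 × 0.0922 = 0.304.

L_B/L_A ≈ 0.304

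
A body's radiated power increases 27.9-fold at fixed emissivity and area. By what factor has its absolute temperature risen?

P ∝ T⁴ ⇒ T ∝ P^(1/4), so T scales by (27.9)^(1/4) = 2.30.

factor ≈ 2.30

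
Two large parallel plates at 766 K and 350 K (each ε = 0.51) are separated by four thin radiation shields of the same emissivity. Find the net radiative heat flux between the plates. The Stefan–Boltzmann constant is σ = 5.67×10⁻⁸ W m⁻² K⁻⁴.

Each of the 5 gaps contributes resistance (2/ε − 1) = 2/0.51 − 1 = 2.922; total = 14.61.
q = σ(T₁⁴ − T₂⁴) / 14.61 = 5.67×10⁻⁸ × 3.29×10^11 / 14.61 = 1280 W/m².

q ≈ 1280 W/m²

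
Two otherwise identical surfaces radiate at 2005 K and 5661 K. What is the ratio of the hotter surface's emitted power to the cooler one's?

ratio ≈ 63.5

P ∝ T⁴, so the ratio is (5661/2005)⁴ = (2.823)⁴ = 63.5.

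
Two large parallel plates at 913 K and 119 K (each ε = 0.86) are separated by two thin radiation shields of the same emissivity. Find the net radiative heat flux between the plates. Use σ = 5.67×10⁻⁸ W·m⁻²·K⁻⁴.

Each of the 3 gaps contributes resistance (2/ε − 1) = 2/0.86 − 1 = 1.326; total = 3.977.
q = σ(T₁⁴ − T₂⁴) / 3.977 = 5.67×10⁻⁸ × 6.95×10^11 / 3.977 = 9900 W/m².

q ≈ 9900 W/m²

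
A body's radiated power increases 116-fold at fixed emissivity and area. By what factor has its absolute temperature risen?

factor ≈ 3.28

P ∝ T⁴ ⇒ T ∝ P^(1/4), so T scales by (116)^(1/4) = 3.28.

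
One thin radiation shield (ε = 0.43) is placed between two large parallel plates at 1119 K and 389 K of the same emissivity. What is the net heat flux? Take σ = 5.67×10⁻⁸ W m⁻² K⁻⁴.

q ≈ 12000 W/m²

Each of the 2 gaps contributes resistance (2/ε − 1) = 2/0.43 − 1 = 3.651; total = 7.302.
q = σ(T₁⁴ − T₂⁴) / 7.302 = 5.67×10⁻⁸ × 1.55×10^12 / 7.302 = 12000 W/m².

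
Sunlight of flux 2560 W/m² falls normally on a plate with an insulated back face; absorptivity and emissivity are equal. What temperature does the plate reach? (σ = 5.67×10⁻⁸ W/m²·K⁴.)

Absorbed flux αS = emitted flux εσT⁴ (one radiating face); with α = ε, T = (S/σ)^(1/4).
T = (2560 / 5.67×10⁻⁸)^(1/4) = (4.51×10^10)^(1/4).
T = 461 K.

T ≈ 461 K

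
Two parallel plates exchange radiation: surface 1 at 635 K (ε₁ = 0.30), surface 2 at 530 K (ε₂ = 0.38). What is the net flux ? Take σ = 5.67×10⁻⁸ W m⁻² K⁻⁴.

For two large parallel gray plates, q = σ(T₁⁴ − T₂⁴) / (1/ε₁ + 1/ε₂ − 1).
1/ε₁ + 1/ε₂ − 1 = 1/0.30 + 1/0.38 − 1 = 4.965.
T₁⁴ − T₂⁴ = 1.63×10^11 − 7.89×10^10 = 8.37×10^10 K⁴.
q = 5.67×10⁻⁸ × 8.37×10^10 / 4.965 = 956 W/m².

q ≈ 956 W/m²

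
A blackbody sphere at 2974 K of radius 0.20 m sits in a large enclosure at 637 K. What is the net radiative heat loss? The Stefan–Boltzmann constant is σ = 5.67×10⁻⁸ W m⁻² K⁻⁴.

A = 4πr² = 4π × (0.20)² = 0.503 m².
Q = σA(T⁴ − T_s⁴). T⁴ − T_s⁴ = (2974)⁴ − (637)⁴ = 7.82×10^13 − 1.65×10^11 = 7.81×10^13 K⁴.
Q = 5.67×10⁻⁸ × 0.503 × 7.81×10^13 = 2.22×10^6 W.

Q ≈ 2.22×10^6 W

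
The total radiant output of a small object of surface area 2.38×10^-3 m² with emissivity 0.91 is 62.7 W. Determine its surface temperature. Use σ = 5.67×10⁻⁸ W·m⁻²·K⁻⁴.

From P = εσAT⁴, T = (P / εσA)^(1/4) = (62.7 / (0.91 × 5.67×10⁻⁸ × 2.38×10^-3))^(1/4).
T = (5.11×10^11)^(1/4) = 845 K.

T ≈ 845 K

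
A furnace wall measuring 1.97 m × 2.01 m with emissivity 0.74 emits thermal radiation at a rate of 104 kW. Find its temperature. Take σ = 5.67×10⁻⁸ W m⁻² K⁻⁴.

A = 1.97 × 2.01 = 3.96 m².
From P = εσAT⁴, T = (P / εσA)^(1/4) = (1.04×10^5 / (0.74 × 5.67×10⁻⁸ × 3.96))^(1/4).
T = (6.26×10^11)^(1/4) = 889 K.

T ≈ 889 K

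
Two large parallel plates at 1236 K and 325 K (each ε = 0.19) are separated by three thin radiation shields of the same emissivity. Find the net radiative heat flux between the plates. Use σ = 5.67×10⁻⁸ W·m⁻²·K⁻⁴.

Each of the 4 gaps contributes resistance (2/ε − 1) = 2/0.19 − 1 = 9.526; total = 38.11.
q = σ(T₁⁴ − T₂⁴) / 38.11 = 5.67×10⁻⁸ × 2.32×10^12 / 38.11 = 3460 W/m².

q ≈ 3460 W/m²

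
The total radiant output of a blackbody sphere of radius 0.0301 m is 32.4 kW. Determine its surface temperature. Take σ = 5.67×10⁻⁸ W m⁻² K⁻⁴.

T ≈ 2660 K

A = 4πr² = 4π × (0.0301)² = 0.0114 m².
From P = σAT⁴, T = (P / σA)^(1/4) = (32400 / (5.67×10⁻⁸ × 0.0114))^(1/4).
T = (5.02×10^13)^(1/4) = 2660 K.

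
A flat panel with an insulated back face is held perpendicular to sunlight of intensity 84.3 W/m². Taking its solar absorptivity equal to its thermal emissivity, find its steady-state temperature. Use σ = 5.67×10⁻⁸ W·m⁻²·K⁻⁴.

T ≈ 196 K

Absorbed flux αS = emitted flux εσT⁴ (one radiating face); with α = ε, T = (S/σ)^(1/4).
T = (84.3 / 5.67×10⁻⁸)^(1/4) = (1.49×10^9)^(1/4).
T = 196 K.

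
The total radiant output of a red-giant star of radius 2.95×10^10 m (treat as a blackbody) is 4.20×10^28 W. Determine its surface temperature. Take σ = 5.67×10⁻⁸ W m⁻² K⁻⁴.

T ≈ 2870 K

A = 4πr² = 4π × (2.95×10^10)² = 1.09×10^22 m².
From P = σAT⁴, T = (P / σA)^(1/4) = (4.20×10^28 / (5.67×10⁻⁸ × 1.09×10^22))^(1/4).
T = (6.77×10^13)^(1/4) = 2870 K.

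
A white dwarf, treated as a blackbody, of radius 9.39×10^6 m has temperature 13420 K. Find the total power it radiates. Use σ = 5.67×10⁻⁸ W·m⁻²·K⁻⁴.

A = 4πr² = 4π × (9.39×10^6)² = 1.11×10^15 m².
P = σAT⁴ = 5.67×10⁻⁸ × 1.11×10^15 × (13420)⁴ = 5.67×10⁻⁸ × 1.11×10^15 × 3.24×10^16.
P = 2.04×10^24 W.

P ≈ 2.04×10^24 W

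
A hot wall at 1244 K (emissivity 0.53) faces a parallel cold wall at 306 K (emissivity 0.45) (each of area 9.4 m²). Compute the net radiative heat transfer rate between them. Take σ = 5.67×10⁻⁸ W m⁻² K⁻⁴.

For two large parallel gray plates, q = σ(T₁⁴ − T₂⁴) / (1/ε₁ + 1/ε₂ − 1).
1/ε₁ + 1/ε₂ − 1 = 1/0.53 + 1/0.45 − 1 = 3.109.
T₁⁴ − T₂⁴ = 2.39×10^12 − 8.77×10^9 = 2.39×10^12 K⁴.
q = 5.67×10⁻⁸ × 2.39×10^12 / 3.109 = 43500 W/m².
Q = q·A = 43500 × 9.4 = 4.09×10^5 W.

Q ≈ 4.09×10^5 W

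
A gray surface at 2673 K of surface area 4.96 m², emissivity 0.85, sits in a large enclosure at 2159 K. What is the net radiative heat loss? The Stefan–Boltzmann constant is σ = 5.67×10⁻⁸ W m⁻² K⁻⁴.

Q ≈ 7.01×10^6 W

Q = εσA(T⁴ − T_s⁴). T⁴ − T_s⁴ = (2673)⁴ − (2159)⁴ = 5.11×10^13 − 2.17×10^13 = 2.93×10^13 K⁴.
Q = 0.85 × 5.67×10⁻⁸ × 4.96 × 2.93×10^13 = 7.01×10^6 W.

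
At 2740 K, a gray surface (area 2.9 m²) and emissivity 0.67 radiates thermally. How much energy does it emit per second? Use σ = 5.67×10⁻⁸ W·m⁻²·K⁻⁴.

P = εσAT⁴ = 0.67 × 5.67×10⁻⁸ × 2.90 × (2740)⁴ = 0.67 × 5.67×10⁻⁸ × 2.90 × 5.64×10^13.
P = 6.21×10^6 W.

P ≈ 6.21×10^6 W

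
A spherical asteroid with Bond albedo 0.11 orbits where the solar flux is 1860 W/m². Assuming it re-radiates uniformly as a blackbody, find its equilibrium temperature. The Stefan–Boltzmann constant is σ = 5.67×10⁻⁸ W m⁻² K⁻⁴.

Power absorbed = (1−a)S·πR²; power emitted = 4πR²σT⁴. Equating and cancelling πR²:
T = ((1−a)S / 4σ)^(1/4) = (1660 / (4 × 5.67×10⁻⁸))^(1/4) = (7.30×10^9)^(1/4).
T = 292 K.

T ≈ 292 K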